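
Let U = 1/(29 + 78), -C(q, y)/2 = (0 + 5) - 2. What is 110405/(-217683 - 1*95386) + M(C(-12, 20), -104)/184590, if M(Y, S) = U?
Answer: -2180623194581/6183466517970 ≈ -0.35265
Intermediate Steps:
C(q, y) = -6 (C(q, y) = -2*((0 + 5) - 2) = -2*(5 - 2) = -2*3 = -6)
U = 1/107 ≈ 0.0093458
M(Y, S) = 1/107
110405/(-217683 - 1*95386) + M(C(-12, 20), -104)/184590 = 110405/(-217683 - 1*95386) + (1/107)/184590 = 110405/(-217683 - 95386) + (1/107)*(1/184590) = 110405/(-313069) + 1/19751130 = 110405*(-1/313069) + 1/19751130 = -110405/313069 + 1/19751130 = -2180623194581/6183466517970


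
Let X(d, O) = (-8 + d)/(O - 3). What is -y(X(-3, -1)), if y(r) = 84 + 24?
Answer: -108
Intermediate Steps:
X(d, O) = (-8 + d)/(-3 + O)
y(r) = 108
-y(X(-3, -1)) = -1*108 = -108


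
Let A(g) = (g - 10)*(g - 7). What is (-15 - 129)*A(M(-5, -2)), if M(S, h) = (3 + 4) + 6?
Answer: -2592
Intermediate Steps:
M(S, h) = 13 (M(S, h) = 7 + 6 = 13)
A(g) = (-10 + g)*(-7 + g)
(-15 - 129)*A(M(-5, -2)) = (-15 - 129)*(70 + 13² - 17*13) = -144*(70 + 169 - 221) = -144*18 = -2592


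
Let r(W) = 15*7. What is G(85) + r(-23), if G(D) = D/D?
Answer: 106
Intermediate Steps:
G(D) = 1
r(W) = 105
G(85) + r(-23) = 1 + 105 = 106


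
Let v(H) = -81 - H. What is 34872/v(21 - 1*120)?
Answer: 5812/3 ≈ 1937.3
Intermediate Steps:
34872/v(21 - 1*120) = 34872/(-81 - (21 - 1*120)) = 34872/(-81 - (21 - 120)) = 34872/(-81 - 1*(-99)) = 34872/(-81 + 99) = 34872/18 = 34872*(1/18) = 5812/3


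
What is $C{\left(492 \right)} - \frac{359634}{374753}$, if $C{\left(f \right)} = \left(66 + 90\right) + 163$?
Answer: $\frac{119186573}{374753} \approx 318.04$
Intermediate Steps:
$C{\left(f \right)} = 319$ ($C{\left(f \right)} = 156 + 163 = 319$)
$C{\left(492 \right)} - \frac{359634}{374753} = 319 - \frac{359634}{374753} = \frac{119186573}{374753}$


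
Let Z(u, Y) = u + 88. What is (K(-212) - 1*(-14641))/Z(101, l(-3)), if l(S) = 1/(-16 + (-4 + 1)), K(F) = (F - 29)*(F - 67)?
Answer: 81880/189 ≈ 433.23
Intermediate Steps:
K(F) = (-67 + F)*(-29 + F) (K(F) = (-29 + F)*(-67 + F) = (-67 + F)*(-29 + F))
l(S) = -1/19 (l(S) = 1/(-16 - 3) = 1/(-19) = -1/19)
Z(u, Y) = 88 + u
(K(-212) - 1*(-14641))/Z(101, l(-3)) = ((1943 + (-212)**2 - 96*(-212)) - 1*(-14641))/(88 + 101) = ((1943 + 44944 + 20352) + 14641)/189 = (67239 + 14641)*(1/189) = 81880*(1/189) = 81880/189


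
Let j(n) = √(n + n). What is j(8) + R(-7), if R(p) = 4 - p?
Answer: 15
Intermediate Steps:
j(n) = √2*√n (j(n) = √(2*n) = √2*√n)
j(8) + R(-7) = √2*√8 + (4 - 1*(-7)) = √2*(2*√2) + (4 + 7) = 4 + 11 = 15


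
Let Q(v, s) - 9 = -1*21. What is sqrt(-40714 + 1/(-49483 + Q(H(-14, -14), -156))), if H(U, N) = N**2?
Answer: I*sqrt(99739326137345)/49495 ≈ 201.78*I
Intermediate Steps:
Q(v, s) = -12 (Q(v, s) = 9 - 1*21 = 9 - 21 = -12)
sqrt(-40714 + 1/(-49483 + Q(H(-14, -14), -156))) = sqrt(-40714 + 1/(-49483 - 12)) = sqrt(-40714 + 1/(-49495)) = sqrt(-40714 - 1/49495) = sqrt(-2015139431/49495) = I*sqrt(99739326137345)/49495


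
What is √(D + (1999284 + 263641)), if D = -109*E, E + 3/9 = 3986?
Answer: √16456386/3 ≈ 1352.2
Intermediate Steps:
E = 11957/3 (E = -⅓ + 3986 = 11957/3 ≈ 3985.7)
D = -1303313/3 (D = -109*11957/3 = -1303313/3 ≈ -4.3444e+5)
√(D + (1999284 + 263641)) = √(-1303313/3 + (1999284 + 263641)) = √(-1303313/3 + 2262925) = √(5485462/3) = √16456386/3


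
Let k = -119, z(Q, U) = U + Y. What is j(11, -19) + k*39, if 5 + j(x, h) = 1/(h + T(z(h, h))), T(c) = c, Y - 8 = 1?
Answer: -134735/29 ≈ -4646.0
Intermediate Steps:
Y = 9 (Y = 8 + 1 = 9)
z(Q, U) = 9 + U (z(Q, U) = U + 9 = 9 + U)
j(x, h) = -5 + 1/(9 + 2*h) (j(x, h) = -5 + 1/(h + (9 + h)) = -5 + 1/(9 + 2*h))
j(11, -19) + k*39 = 2*(-22 - 5*(-19))/(9 + 2*(-19)) - 119*39 = 2*(-22 + 95)/(9 - 38) - 4641 = 2*73/(-29) - 4641 = 2*(-1/29)*73 - 4641 = -146/29 - 4641 = -134735/29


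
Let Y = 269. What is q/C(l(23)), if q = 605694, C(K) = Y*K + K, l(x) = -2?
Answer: -100949/90 ≈ -1121.7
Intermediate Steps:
C(K) = 270*K (C(K) = 269*K + K = 270*K)
q/C(l(23)) = 605694/((270*(-2))) = 605694/(-540) = 605694*(-1/540) = -100949/90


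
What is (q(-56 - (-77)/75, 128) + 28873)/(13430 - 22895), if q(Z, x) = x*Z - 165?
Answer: -1625356/709875 ≈ -2.2896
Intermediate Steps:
q(Z, x) = -165 + Z*x (q(Z, x) = Z*x - 165 = -165 + Z*x)
(q(-56 - (-77)/75, 128) + 28873)/(13430 - 22895) = ((-165 + (-56 - (-77)/75)*128) + 28873)/(13430 - 22895) = ((-165 + (-56 - (-77)/75)*128) + 28873)/(-9465) = ((-165 + (-56 - 1*(-77/75))*128) + 28873)*(-1/9465) = ((-165 + (-56 + 77/75)*128) + 28873)*(-1/9465) = ((-165 - 4123/75*128) + 28873)*(-1/9465) = ((-165 - 527744/75) + 28873)*(-1/9465) = (-540119/75 + 28873)*(-1/9465) = (1625356/75)*(-1/9465) = -1625356/709875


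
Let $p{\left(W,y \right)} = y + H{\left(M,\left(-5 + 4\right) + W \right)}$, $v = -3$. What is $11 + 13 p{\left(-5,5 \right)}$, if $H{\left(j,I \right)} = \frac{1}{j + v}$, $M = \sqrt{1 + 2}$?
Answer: $\frac{139}{2} - \frac{13 \sqrt{3}}{6} \approx 65.747$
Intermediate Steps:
$M = \sqrt{3} \approx 1.732$
$H{\left(j,I \right)} = \frac{1}{-3 + j}$ ($H{\left(j,I \right)} = \frac{1}{j - 3} = \frac{1}{-3 + j}$)
$p{\left(W,y \right)} = y + \frac{1}{-3 + \sqrt{3}}$
$11 + 13 p{\left(-5,5 \right)} = 11 + 13 \left(- \frac{1}{2} + 5 - \frac{\sqrt{3}}{6}\right) = 11 + 13 \left(\frac{9}{2} - \frac{\sqrt{3}}{6}\right) = 11 + \left(\frac{117}{2} - \frac{13 \sqrt{3}}{6}\right) = \frac{139}{2} - \frac{13 \sqrt{3}}{6}$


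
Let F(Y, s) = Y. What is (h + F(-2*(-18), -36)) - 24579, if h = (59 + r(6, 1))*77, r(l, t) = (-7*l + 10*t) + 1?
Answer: -22387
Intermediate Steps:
r(l, t) = 1 - 7*l + 10*t
h = 2156 (h = (59 + (1 - 7*6 + 10*1))*77 = (59 + (1 - 42 + 10))*77 = (59 - 31)*77 = 28*77 = 2156)
(h + F(-2*(-18), -36)) - 24579 = (2156 - 2*(-18)) - 24579 = (2156 + 36) - 24579 = 2192 - 24579 = -22387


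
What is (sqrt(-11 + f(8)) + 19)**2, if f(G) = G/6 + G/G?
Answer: (57 + I*sqrt(78))**2/9 ≈ 352.33 + 111.87*I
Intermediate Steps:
f(G) = 1 + G/6 (f(G) = G*(1/6) + 1 = G/6 + 1 = 1 + G/6)
(sqrt(-11 + f(8)) + 19)**2 = (sqrt(-11 + (1 + (1/6)*8)) + 19)**2 = (sqrt(-11 + (1 + 4/3)) + 19)**2 = (sqrt(-11 + 7/3) + 19)**2 = (sqrt(-26/3) + 19)**2 = (I*sqrt(78)/3 + 19)**2 = (19 + I*sqrt(78)/3)**2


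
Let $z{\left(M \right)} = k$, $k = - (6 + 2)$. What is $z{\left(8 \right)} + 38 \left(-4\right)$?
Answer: $-160$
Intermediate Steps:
$k = -8$ ($k = \left(-1\right) 8 = -8$)
$z{\left(M \right)} = -8$
$z{\left(8 \right)} + 38 \left(-4\right) = -8 + 38 \left(-4\right) = -8 - 152 = -160$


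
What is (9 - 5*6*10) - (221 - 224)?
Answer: -288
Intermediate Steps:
(9 - 5*6*10) - (221 - 224) = (9 - 30*10) - 1*(-3) = (9 - 300) + 3 = -291 + 3 = -288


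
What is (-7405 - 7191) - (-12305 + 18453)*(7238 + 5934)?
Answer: -80996052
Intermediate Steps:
(-7405 - 7191) - (-12305 + 18453)*(7238 + 5934) = -14596 - 6148*13172 = -14596 - 1*80981456 = -14596 - 80981456 = -80996052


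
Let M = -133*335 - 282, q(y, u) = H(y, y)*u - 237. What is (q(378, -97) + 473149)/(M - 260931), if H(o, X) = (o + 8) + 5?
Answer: -434985/305768 ≈ -1.4226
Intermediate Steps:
H(o, X) = 13 + o (H(o, X) = (8 + o) + 5 = 13 + o)
q(y, u) = -237 + u*(13 + y) (q(y, u) = (13 + y)*u - 237 = u*(13 + y) - 237 = -237 + u*(13 + y))
M = -44837 (M = -44555 - 282 = -44837)
(q(378, -97) + 473149)/(M - 260931) = ((-237 - 97*(13 + 378)) + 473149)/(-44837 - 260931) = ((-237 - 97*391) + 473149)/(-305768) = ((-237 - 37927) + 473149)*(-1/305768) = (-38164 + 473149)*(-1/305768) = 434985*(-1/305768) = -434985/305768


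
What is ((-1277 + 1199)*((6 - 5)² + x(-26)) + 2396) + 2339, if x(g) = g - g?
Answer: 4657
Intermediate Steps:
x(g) = 0
((-1277 + 1199)*((6 - 5)² + x(-26)) + 2396) + 2339 = ((-1277 + 1199)*((6 - 5)² + 0) + 2396) + 2339 = (-78*(1² + 0) + 2396) + 2339 = (-78*(1 + 0) + 2396) + 2339 = (-78*1 + 2396) + 2339 = (-78 + 2396) + 2339 = 2318 + 2339 = 4657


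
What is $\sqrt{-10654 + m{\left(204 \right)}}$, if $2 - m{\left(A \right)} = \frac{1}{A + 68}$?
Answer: $\frac{11 i \sqrt{407065}}{68} \approx 103.21 i$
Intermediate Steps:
$m{\left(A \right)} = 2 - \frac{1}{68 + A}$ ($m{\left(A \right)} = 2 - \frac{1}{A + 68} = 2 - \frac{1}{68 + A}$)
$\sqrt{-10654 + m{\left(204 \right)}} = \sqrt{-10654 + \frac{135 + 2 \cdot 204}{68 + 204}} = \sqrt{-10654 + \frac{135 + 408}{272}} = \sqrt{-10654 + \frac{1}{272} \cdot 543} = \sqrt{-10654 + \frac{543}{272}} = \sqrt{- \frac{2897345}{272}} = \frac{11 i \sqrt{407065}}{68}$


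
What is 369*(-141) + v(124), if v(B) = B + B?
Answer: -51781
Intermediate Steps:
v(B) = 2*B
369*(-141) + v(124) = 369*(-141) + 2*124 = -52029 + 248 = -51781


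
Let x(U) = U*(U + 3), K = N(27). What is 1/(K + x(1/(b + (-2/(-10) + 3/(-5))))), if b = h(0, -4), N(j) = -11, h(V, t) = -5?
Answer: -729/8399 ≈ -0.086796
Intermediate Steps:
K = -11
b = -5
x(U) = U*(3 + U)
1/(K + x(1/(b + (-2/(-10) + 3/(-5))))) = 1/(-11 + (3 + 1/(-5 + (-2/(-10) + 3/(-5))))/(-5 + (-2/(-10) + 3/(-5)))) = 1/(-11 + (3 + 1/(-5 + (-2*(-1/10) + 3*(-1/5))))/(-5 + (-2*(-1/10) + 3*(-1/5)))) = 1/(-11 + (3 + 1/(-5 + (1/5 - 3/5)))/(-5 + (1/5 - 3/5))) = 1/(-11 + (3 + 1/(-5 - 2/5))/(-5 - 2/5)) = 1/(-11 + (3 + 1/(-27/5))/(-27/5)) = 1/(-11 - 5*(3 - 5/27)/27) = 1/(-11 - 5/27*76/27) = 1/(-11 - 380/729) = 1/(-8399/729) = -729/8399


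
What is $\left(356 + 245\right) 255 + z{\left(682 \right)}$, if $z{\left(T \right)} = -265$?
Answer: $152990$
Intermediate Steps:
$\left(356 + 245\right) 255 + z{\left(682 \right)} = \left(356 + 245\right) 255 - 265 = 601 \cdot 255 - 265 = 153255 - 265 = 152990$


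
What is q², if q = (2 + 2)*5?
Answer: 400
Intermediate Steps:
q = 20 (q = 4*5 = 20)
q² = 20² = 400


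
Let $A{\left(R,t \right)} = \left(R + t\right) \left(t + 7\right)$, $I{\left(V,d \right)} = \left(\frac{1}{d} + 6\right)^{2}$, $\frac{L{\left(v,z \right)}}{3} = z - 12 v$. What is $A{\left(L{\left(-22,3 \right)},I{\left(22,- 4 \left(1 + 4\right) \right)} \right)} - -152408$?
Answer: $\frac{30059769121}{160000} \approx 1.8787 \cdot 10^{5}$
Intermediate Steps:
$L{\left(v,z \right)} = - 36 v + 3 z$ ($L{\left(v,z \right)} = 3 \left(z - 12 v\right) = - 36 v + 3 z$)
$I{\left(V,d \right)} = \left(6 + \frac{1}{d}\right)^{2}$
$A{\left(R,t \right)} = \left(7 + t\right) \left(R + t\right)$ ($A{\left(R,t \right)} = \left(R + t\right) \left(7 + t\right) = \left(7 + t\right) \left(R + t\right)$)
$A{\left(L{\left(-22,3 \right)},I{\left(22,- 4 \left(1 + 4\right) \right)} \right)} - -152408 = \left(\left(\frac{\left(1 + 6 \left(- 4 \left(1 + 4\right)\right)\right)^{2}}{16 \left(1 + 4\right)^{2}}\right)^{2} + 7 \left(\left(-36\right) \left(-22\right) + 3 \cdot 3\right) + 7 \frac{\left(1 + 6 \left(- 4 \left(1 + 4\right)\right)\right)^{2}}{16 \left(1 + 4\right)^{2}} + \left(\left(-36\right) \left(-22\right) + 3 \cdot 3\right) \frac{\left(1 + 6 \left(- 4 \left(1 + 4\right)\right)\right)^{2}}{16 \left(1 + 4\right)^{2}}\right) - -152408 = \left(\left(\frac{\left(1 + 6 \left(\left(-4\right) 5\right)\right)^{2}}{400}\right)^{2} + 7 \left(792 + 9\right) + 7 \frac{\left(1 + 6 \left(\left(-4\right) 5\right)\right)^{2}}{400} + \left(792 + 9\right) \frac{\left(1 + 6 \left(\left(-4\right) 5\right)\right)^{2}}{400}\right) + 152408 = \left(\left(\frac{\left(1 + 6 \left(-20\right)\right)^{2}}{400}\right)^{2} + 7 \cdot 801 + 7 \frac{\left(1 + 6 \left(-20\right)\right)^{2}}{400} + 801 \frac{\left(1 + 6 \left(-20\right)\right)^{2}}{400}\right) + 152408 = \left(\left(\frac{\left(1 - 120\right)^{2}}{400}\right)^{2} + 5607 + 7 \frac{\left(1 - 120\right)^{2}}{400} + 801 \frac{\left(1 - 120\right)^{2}}{400}\right) + 152408 = \left(\left(\frac{\left(-119\right)^{2}}{400}\right)^{2} + 5607 + 7 \frac{\left(-119\right)^{2}}{400} + 801 \frac{\left(-119\right)^{2}}{400}\right) + 152408 = \left(\left(\frac{1}{400} \cdot 14161\right)^{2} + 5607 + 7 \cdot \frac{1}{400} \cdot 14161 + 801 \cdot \frac{1}{400} \cdot 14161\right) + 152408 = \left(\left(\frac{14161}{400}\right)^{2} + 5607 + 7 \cdot \frac{14161}{400} + 801 \cdot \frac{14161}{400}\right) + 152408 = \left(\frac{200533921}{160000} + 5607 + \frac{99127}{400} + \frac{11342961}{400}\right) + 152408 = \frac{5674489121}{160000} + 152408 = \frac{30059769121}{160000}$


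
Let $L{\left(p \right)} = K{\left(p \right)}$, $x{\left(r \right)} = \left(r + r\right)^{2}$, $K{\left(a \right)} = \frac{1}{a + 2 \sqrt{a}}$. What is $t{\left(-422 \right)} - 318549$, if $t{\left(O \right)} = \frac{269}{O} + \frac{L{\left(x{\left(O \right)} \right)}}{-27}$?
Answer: $- \frac{6141206330749}{19278648} \approx -3.1855 \cdot 10^{5}$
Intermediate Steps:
$x{\left(r \right)} = 4 r^{2}$ ($x{\left(r \right)} = \left(2 r\right)^{2} = 4 r^{2}$)
$L{\left(p \right)} = \frac{1}{p + 2 \sqrt{p}}$
$t{\left(O \right)} = \frac{269}{O} - \frac{1}{27 \left(4 O^{2} + 4 \sqrt{O^{2}}\right)}$ ($t{\left(O \right)} = \frac{269}{O} + \frac{1}{\left(4 O^{2} + 2 \sqrt{4 O^{2}}\right) \left(-27\right)} = \frac{269}{O} + \frac{1}{4 O^{2} + 2 \cdot 2 \sqrt{O^{2}}} \left(- \frac{1}{27}\right) = \frac{269}{O} + \frac{1}{4 O^{2} + 4 \sqrt{O^{2}}} \left(- \frac{1}{27}\right) = \frac{269}{O} - \frac{1}{27 \left(4 O^{2} + 4 \sqrt{O^{2}}\right)}$)
$t{\left(-422 \right)} - 318549 = \frac{\left(-1\right) \left(-422\right) + 29052 \left(-422\right)^{2} + 29052 \sqrt{\left(-422\right)^{2}}}{108 \left(-422\right) \left(\left(-422\right)^{2} + \sqrt{\left(-422\right)^{2}}\right)} - 318549 = \frac{1}{108} \left(- \frac{1}{422}\right) \frac{1}{178084 + \sqrt{178084}} \left(422 + 29052 \cdot 178084 + 29052 \sqrt{178084}\right) - 318549 = \frac{1}{108} \left(- \frac{1}{422}\right) \frac{1}{178084 + 422} \left(422 + 5173696368 + 29052 \cdot 422\right) - 318549 = \frac{1}{108} \left(- \frac{1}{422}\right) \frac{1}{178506} \left(422 + 5173696368 + 12259944\right) - 318549 = \frac{1}{108} \left(- \frac{1}{422}\right) \frac{1}{178506} \cdot 5185956734 - 318549 = - \frac{12288997}{19278648} - 318549 = - \frac{6141206330749}{19278648}$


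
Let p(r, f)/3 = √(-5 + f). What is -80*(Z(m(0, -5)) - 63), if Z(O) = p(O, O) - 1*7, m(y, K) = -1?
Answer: 5600 - 240*I*√6 ≈ 5600.0 - 587.88*I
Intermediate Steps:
p(r, f) = 3*√(-5 + f)
Z(O) = -7 + 3*√(-5 + O) (Z(O) = 3*√(-5 + O) - 1*7 = 3*√(-5 + O) - 7 = -7 + 3*√(-5 + O))
-80*(Z(m(0, -5)) - 63) = -80*((-7 + 3*√(-5 - 1)) - 63) = -80*((-7 + 3*√(-6)) - 63) = -80*((-7 + 3*(I*√6)) - 63) = -80*((-7 + 3*I*√6) - 63) = -80*(-70 + 3*I*√6) = 5600 - 240*I*√6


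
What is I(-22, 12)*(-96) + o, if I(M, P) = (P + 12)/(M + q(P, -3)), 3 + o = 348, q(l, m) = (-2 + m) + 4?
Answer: 10239/23 ≈ 445.17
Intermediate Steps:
q(l, m) = 2 + m
o = 345 (o = -3 + 348 = 345)
I(M, P) = (12 + P)/(-1 + M) (I(M, P) = (P + 12)/(M + (2 - 3)) = (12 + P)/(M - 1) = (12 + P)/(-1 + M))
I(-22, 12)*(-96) + o = ((12 + 12)/(-1 - 22))*(-96) + 345 = (24/(-23))*(-96) + 345 = -1/23*24*(-96) + 345 = -24/23*(-96) + 345 = 2304/23 + 345 = 10239/23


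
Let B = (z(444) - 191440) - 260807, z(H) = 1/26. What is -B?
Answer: 11758421/26 ≈ 4.5225e+5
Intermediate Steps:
z(H) = 1/26
B = -11758421/26 (B = (1/26 - 191440) - 260807 = -4977439/26 - 260807 = -11758421/26 ≈ -4.5225e+5)
-B = -1*(-11758421/26) = 11758421/26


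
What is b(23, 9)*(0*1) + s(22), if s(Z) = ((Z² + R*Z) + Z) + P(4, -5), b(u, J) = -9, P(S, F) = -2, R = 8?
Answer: 680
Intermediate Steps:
s(Z) = -2 + Z² + 9*Z (s(Z) = ((Z² + 8*Z) + Z) - 2 = (Z² + 9*Z) - 2 = -2 + Z² + 9*Z)
b(23, 9)*(0*1) + s(22) = -0 + (-2 + 22² + 9*22) = -9*0 + (-2 + 484 + 198) = 0 + 680 = 680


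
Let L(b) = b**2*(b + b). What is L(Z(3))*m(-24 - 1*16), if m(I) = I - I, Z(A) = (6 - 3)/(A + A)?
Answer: 0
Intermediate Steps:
Z(A) = 3/(2*A) (Z(A) = 3/((2*A)) = 3*(1/(2*A)) = 3/(2*A))
L(b) = 2*b**3 (L(b) = b**2*(2*b) = 2*b**3)
m(I) = 0
L(Z(3))*m(-24 - 1*16) = (2*((3/2)/3)**3)*0 = (2*((3/2)*(1/3))**3)*0 = (2*(1/2)**3)*0 = (2*(1/8))*0 = (1/4)*0 = 0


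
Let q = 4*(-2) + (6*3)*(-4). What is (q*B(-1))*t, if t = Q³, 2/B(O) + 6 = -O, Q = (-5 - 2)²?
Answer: 3764768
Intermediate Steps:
Q = 49 (Q = (-7)² = 49)
B(O) = 2/(-6 - O)
t = 117649 (t = 49³ = 117649)
q = -80 (q = -8 + 18*(-4) = -8 - 72 = -80)
(q*B(-1))*t = -(-160)/(6 - 1)*117649 = -(-160)/5*117649 = -80*(-⅖)*117649 = 32*117649 = 3764768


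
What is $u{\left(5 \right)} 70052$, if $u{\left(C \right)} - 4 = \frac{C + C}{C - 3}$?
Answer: $630468$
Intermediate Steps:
$u{\left(C \right)} = 4 + \frac{2 C}{-3 + C}$ ($u{\left(C \right)} = 4 + \frac{C + C}{C - 3} = 4 + \frac{2 C}{-3 + C}$)
$u{\left(5 \right)} 70052 = \frac{6 \left(-2 + 5\right)}{-3 + 5} \cdot 70052 = 6 \cdot \frac{1}{2} \cdot 3 \cdot 70052 = 9 \cdot 70052 = 630468$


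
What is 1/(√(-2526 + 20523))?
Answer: √17997/17997 ≈ 0.0074542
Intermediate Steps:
1/(√(-2526 + 20523)) = 1/(√17997) = √17997/17997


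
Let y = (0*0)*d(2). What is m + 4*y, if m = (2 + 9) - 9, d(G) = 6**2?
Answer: 2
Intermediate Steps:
d(G) = 36
y = 0 (y = (0*0)*36 = 0*36 = 0)
m = 2 (m = 11 - 9 = 2)
m + 4*y = 2 + 4*0 = 2 + 0 = 2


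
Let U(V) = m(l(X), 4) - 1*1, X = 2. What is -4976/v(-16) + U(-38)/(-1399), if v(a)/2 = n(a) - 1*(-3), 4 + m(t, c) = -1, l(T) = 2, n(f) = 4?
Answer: -3480670/9793 ≈ -355.42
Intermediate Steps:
m(t, c) = -5 (m(t, c) = -4 - 1 = -5)
v(a) = 14 (v(a) = 2*(4 - 1*(-3)) = 2*(4 + 3) = 2*7 = 14)
U(V) = -6 (U(V) = -5 - 1*1 = -5 - 1 = -6)
-4976/v(-16) + U(-38)/(-1399) = -4976/14 - 6/(-1399) = -4976*1/14 - 6*(-1/1399) = -2488/7 + 6/1399 = -3480670/9793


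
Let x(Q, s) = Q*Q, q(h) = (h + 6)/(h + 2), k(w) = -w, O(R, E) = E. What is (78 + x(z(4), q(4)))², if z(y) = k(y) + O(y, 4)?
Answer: 6084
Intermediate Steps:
q(h) = (6 + h)/(2 + h)
z(y) = 4 - y (z(y) = -y + 4 = 4 - y)
x(Q, s) = Q²
(78 + x(z(4), q(4)))² = (78 + (4 - 1*4)²)² = (78 + (4 - 4)²)² = (78 + 0²)² = (78 + 0)² = 78² = 6084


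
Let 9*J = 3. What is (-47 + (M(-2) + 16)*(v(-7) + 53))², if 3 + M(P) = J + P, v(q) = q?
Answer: 2024929/9 ≈ 2.2499e+5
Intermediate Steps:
J = ⅓ (J = (⅑)*3 = ⅓ ≈ 0.33333)
M(P) = -8/3 + P (M(P) = -3 + (⅓ + P) = -8/3 + P)
(-47 + (M(-2) + 16)*(v(-7) + 53))² = (-47 + ((-8/3 - 2) + 16)*(-7 + 53))² = (-47 + (-14/3 + 16)*46)² = (-47 + (34/3)*46)² = (-47 + 1564/3)² = (1423/3)² = 2024929/9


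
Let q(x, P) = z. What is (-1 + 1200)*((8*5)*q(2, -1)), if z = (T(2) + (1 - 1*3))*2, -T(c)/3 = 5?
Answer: -1630640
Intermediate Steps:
T(c) = -15 (T(c) = -3*5 = -15)
z = -34 (z = (-15 + (1 - 1*3))*2 = (-15 + (1 - 3))*2 = (-15 - 2)*2 = -17*2 = -34)
q(x, P) = -34
(-1 + 1200)*((8*5)*q(2, -1)) = (-1 + 1200)*((8*5)*(-34)) = 1199*(40*(-34)) = 1199*(-1360) = -1630640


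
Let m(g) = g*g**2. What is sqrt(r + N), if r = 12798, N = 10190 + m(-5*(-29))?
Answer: sqrt(3071613) ≈ 1752.6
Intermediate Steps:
m(g) = g**3
N = 3058815 (N = 10190 + (-5*(-29))**3 = 10190 + 145**3 = 10190 + 3048625 = 3058815)
sqrt(r + N) = sqrt(12798 + 3058815) = sqrt(3071613)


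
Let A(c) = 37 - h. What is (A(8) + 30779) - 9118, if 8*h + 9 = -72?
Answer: 173665/8 ≈ 21708.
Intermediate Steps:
h = -81/8 (h = -9/8 + (⅛)*(-72) = -9/8 - 9 = -81/8 ≈ -10.125)
A(c) = 377/8 (A(c) = 37 - 1*(-81/8) = 37 + 81/8 = 377/8)
(A(8) + 30779) - 9118 = (377/8 + 30779) - 9118 = 246609/8 - 9118 = 173665/8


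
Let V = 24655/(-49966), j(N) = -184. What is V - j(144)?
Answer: 9169089/49966 ≈ 183.51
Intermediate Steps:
V = -24655/49966 (V = 24655*(-1/49966) = -24655/49966 ≈ -0.49344)
V - j(144) = -24655/49966 - 1*(-184) = -24655/49966 + 184 = 9169089/49966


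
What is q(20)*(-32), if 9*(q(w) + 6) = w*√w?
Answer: 192 - 1280*√5/9 ≈ -126.02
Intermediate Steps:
q(w) = -6 + w^(3/2)/9 (q(w) = -6 + (w*√w)/9 = -6 + w^(3/2)/9)
q(20)*(-32) = (-6 + 20^(3/2)/9)*(-32) = (-6 + (40*√5)/9)*(-32) = (-6 + 40*√5/9)*(-32) = 192 - 1280*√5/9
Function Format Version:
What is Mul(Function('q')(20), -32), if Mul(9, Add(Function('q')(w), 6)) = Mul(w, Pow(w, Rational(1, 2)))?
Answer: Add(192, Mul(Rational(-1280, 9), Pow(5, Rational(1, 2)))) ≈ -126.02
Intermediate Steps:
Function('q')(w) = Add(-6, Mul(Rational(1, 9), Pow(w, Rational(3, 2)))) (Function('q')(w) = Add(-6, Mul(Rational(1, 9), Mul(w, Pow(w, Rational(1, 2))))) = Add(-6, Mul(Rational(1, 9), Pow(w, Rational(3, 2)))))
Mul(Function('q')(20), -32) = Mul(Add(-6, Mul(Rational(1, 9), Pow(20, Rational(3, 2)))), -32) = Mul(Add(-6, Mul(Rational(1, 9), Mul(40, Pow(5, Rational(1, 2))))), -32) = Mul(Add(-6, Mul(Rational(40, 9), Pow(5, Rational(1, 2)))), -32) = Add(192, Mul(Rational(-1280, 9), Pow(5, Rational(1, 2))))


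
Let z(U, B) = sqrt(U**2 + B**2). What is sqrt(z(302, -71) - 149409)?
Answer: sqrt(-149409 + sqrt(96245)) ≈ 386.13*I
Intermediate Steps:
z(U, B) = sqrt(B**2 + U**2)
sqrt(z(302, -71) - 149409) = sqrt(sqrt((-71)**2 + 302**2) - 149409) = sqrt(sqrt(5041 + 91204) - 149409) = sqrt(sqrt(96245) - 149409) = sqrt(-149409 + sqrt(96245))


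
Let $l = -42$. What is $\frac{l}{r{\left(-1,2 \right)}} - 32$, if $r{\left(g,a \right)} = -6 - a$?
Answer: $- \frac{107}{4} \approx -26.75$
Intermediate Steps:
$\frac{l}{r{\left(-1,2 \right)}} - 32 = - \frac{42}{-6 - 2} - 32 = - \frac{42}{-8} - 32 = \left(-42\right) \left(- \frac{1}{8}\right) - 32 = \frac{21}{4} - 32 = - \frac{107}{4}$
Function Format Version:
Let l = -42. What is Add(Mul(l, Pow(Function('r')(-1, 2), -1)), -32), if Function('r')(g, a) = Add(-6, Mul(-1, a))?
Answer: Rational(-107, 4) ≈ -26.750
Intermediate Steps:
Add(Mul(l, Pow(Function('r')(-1, 2), -1)), -32) = Add(Mul(-42, Pow(Add(-6, Mul(-1, 2)), -1)), -32) = Add(Mul(-42, Pow(Add(-6, -2), -1)), -32) = Add(Mul(-42, Pow(-8, -1)), -32) = Add(Mul(-42, Rational(-1, 8)), -32) = Add(Rational(21, 4), -32) = Rational(-107, 4)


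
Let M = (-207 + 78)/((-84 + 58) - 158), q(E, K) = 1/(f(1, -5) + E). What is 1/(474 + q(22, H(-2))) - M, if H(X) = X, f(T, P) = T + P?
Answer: -47715/68264 ≈ -0.69898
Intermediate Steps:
f(T, P) = P + T
q(E, K) = 1/(-4 + E) (q(E, K) = 1/((-5 + 1) + E) = 1/(-4 + E))
M = 129/184 (M = -129/(-26 - 158) = -129/(-184) = -129*(-1/184) = 129/184 ≈ 0.70109)
1/(474 + q(22, H(-2))) - M = 1/(474 + 1/(-4 + 22)) - 1*129/184 = 1/(474 + 1/18) - 129/184 = 1/(8533/18) - 129/184 = 18/8533 - 129/184 = -47715/68264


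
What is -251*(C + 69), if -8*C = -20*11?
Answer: -48443/2 ≈ -24222.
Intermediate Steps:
C = 55/2 (C = -(-5)*11/2 = -⅛*(-220) = 55/2 ≈ 27.500)
-251*(C + 69) = -251*(55/2 + 69) = -251*193/2 = -48443/2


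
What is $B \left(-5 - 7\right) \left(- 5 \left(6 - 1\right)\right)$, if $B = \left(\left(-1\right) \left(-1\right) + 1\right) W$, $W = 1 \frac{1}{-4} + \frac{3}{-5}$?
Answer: $-510$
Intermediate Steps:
$W = - \frac{17}{20}$ ($W = 1 \left(- \frac{1}{4}\right) + 3 \left(- \frac{1}{5}\right) = - \frac{1}{4} - \frac{3}{5} = - \frac{17}{20} \approx -0.85$)
$B = - \frac{17}{10}$ ($B = \left(\left(-1\right) \left(-1\right) + 1\right) \left(- \frac{17}{20}\right) = \left(1 + 1\right) \left(- \frac{17}{20}\right) = 2 \left(- \frac{17}{20}\right) = - \frac{17}{10} \approx -1.7$)
$B \left(-5 - 7\right) \left(- 5 \left(6 - 1\right)\right) = - \frac{17 \left(-5 - 7\right) \left(- 5 \left(6 - 1\right)\right)}{10} = - \frac{17 \left(-5 - 7\right) \left(\left(-5\right) 5\right)}{10} = - \frac{17 \left(\left(-12\right) \left(-25\right)\right)}{10} = \left(- \frac{17}{10}\right) 300 = -510$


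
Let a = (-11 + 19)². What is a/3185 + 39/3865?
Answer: 14863/492401 ≈ 0.030185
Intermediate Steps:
a = 64 (a = 8² = 64)
a/3185 + 39/3865 = 64/3185 + 39/3865 = 14863/492401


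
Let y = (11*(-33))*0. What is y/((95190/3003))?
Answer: 0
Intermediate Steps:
y = 0 (y = -363*0 = 0)
y/((95190/3003)) = 0/((95190/3003)) = 0/((95190*(1/3003))) = 0/(31730/1001) = 0*(1001/31730) = 0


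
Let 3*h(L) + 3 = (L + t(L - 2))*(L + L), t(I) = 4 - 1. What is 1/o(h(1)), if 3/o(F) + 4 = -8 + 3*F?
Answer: -7/3 ≈ -2.3333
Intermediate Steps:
t(I) = 3
h(L) = -1 + 2*L*(3 + L)/3 (h(L) = -1 + ((L + 3)*(L + L))/3 = -1 + ((3 + L)*(2*L))/3 = -1 + (2*L*(3 + L))/3 = -1 + 2*L*(3 + L)/3)
o(F) = 3/(-12 + 3*F) (o(F) = 3/(-4 + (-8 + 3*F)) = 3/(-12 + 3*F))
1/o(h(1)) = 1/(1/(-4 + (-1 + 2*1 + (2/3)*1**2))) = 1/(1/(-4 + (-1 + 2 + (2/3)*1))) = 1/(1/(-4 + (-1 + 2 + 2/3))) = 1/(1/(-4 + 5/3)) = 1/(1/(-7/3)) = 1/(-3/7) = -7/3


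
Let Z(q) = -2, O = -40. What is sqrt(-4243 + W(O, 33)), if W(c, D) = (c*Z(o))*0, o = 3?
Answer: I*sqrt(4243) ≈ 65.138*I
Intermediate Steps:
W(c, D) = 0 (W(c, D) = (c*(-2))*0 = -2*c*0 = 0)
sqrt(-4243 + W(O, 33)) = sqrt(-4243 + 0) = sqrt(-4243) = I*sqrt(4243)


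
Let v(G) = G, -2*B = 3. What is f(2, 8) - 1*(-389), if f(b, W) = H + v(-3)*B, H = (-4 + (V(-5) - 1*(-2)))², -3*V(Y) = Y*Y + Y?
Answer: 8435/18 ≈ 468.61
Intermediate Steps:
V(Y) = -Y/3 - Y²/3 (V(Y) = -(Y*Y + Y)/3 = -(Y² + Y)/3 = -(Y + Y²)/3 = -Y/3 - Y²/3)
B = -3/2 (B = -½*3 = -3/2 ≈ -1.5000)
H = 676/9 (H = (-4 + (-⅓*(-5)*(1 - 5) - 1*(-2)))² = (-4 + (-⅓*(-5)*(-4) + 2))² = (-4 + (-20/3 + 2))² = (-4 - 14/3)² = (-26/3)² = 676/9 ≈ 75.111)
f(b, W) = 1433/18 (f(b, W) = 676/9 - 3*(-3/2) = 676/9 + 9/2 = 1433/18)
f(2, 8) - 1*(-389) = 1433/18 - 1*(-389) = 1433/18 + 389 = 8435/18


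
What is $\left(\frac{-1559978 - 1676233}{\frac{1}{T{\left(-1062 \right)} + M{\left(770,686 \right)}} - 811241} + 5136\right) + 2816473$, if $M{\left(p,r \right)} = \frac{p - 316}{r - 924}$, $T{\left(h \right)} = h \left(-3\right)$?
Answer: $\frac{96369023121816821}{34153877052} \approx 2.8216 \cdot 10^{6}$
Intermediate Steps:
$T{\left(h \right)} = - 3 h$
$M{\left(p,r \right)} = \frac{-316 + p}{-924 + r}$
$\left(\frac{-1559978 - 1676233}{\frac{1}{T{\left(-1062 \right)} + M{\left(770,686 \right)}} - 811241} + 5136\right) + 2816473 = \left(\frac{-1559978 - 1676233}{\frac{1}{\left(-3\right) \left(-1062\right) + \frac{-316 + 770}{-924 + 686}} - 811241} + 5136\right) + 2816473 = \left(- \frac{3236211}{\frac{1}{3186 + \frac{1}{-238} \cdot 454} - 811241} + 5136\right) + 2816473 = \left(- \frac{3236211}{\frac{1}{3186 - \frac{227}{119}} - 811241} + 5136\right) + 2816473 = \left(- \frac{3236211}{\frac{1}{\frac{378907}{119}} - 811241} + 5136\right) + 2816473 = \left(- \frac{3236211}{\frac{119}{378907} - 811241} + 5136\right) + 2816473 = \left(- \frac{3236211}{- \frac{307384893468}{378907}} + 5136\right) + 2816473 = \left(\left(-3236211\right) \left(- \frac{378907}{307384893468}\right) + 5136\right) + 2816473 = \left(\frac{136247000153}{34153877052} + 5136\right) + 2816473 = \frac{175550559539225}{34153877052} + 2816473 = \frac{96369023121816821}{34153877052}$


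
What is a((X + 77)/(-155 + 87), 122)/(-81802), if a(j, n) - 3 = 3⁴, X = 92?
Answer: -6/5843 ≈ -0.0010269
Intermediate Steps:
a(j, n) = 84 (a(j, n) = 3 + 3⁴ = 3 + 81 = 84)
a((X + 77)/(-155 + 87), 122)/(-81802) = 84/(-81802) = 84*(-1/81802) = -6/5843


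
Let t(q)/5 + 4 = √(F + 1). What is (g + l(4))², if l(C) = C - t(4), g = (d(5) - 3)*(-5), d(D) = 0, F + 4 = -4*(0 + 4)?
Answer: 1046 - 390*I*√19 ≈ 1046.0 - 1700.0*I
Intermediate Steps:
F = -20 (F = -4 - 4*(0 + 4) = -4 - 4*4 = -4 - 16 = -20)
t(q) = -20 + 5*I*√19 (t(q) = -20 + 5*√(-20 + 1) = -20 + 5*√(-19) = -20 + 5*(I*√19) = -20 + 5*I*√19)
g = 15 (g = (0 - 3)*(-5) = -3*(-5) = 15)
l(C) = 20 + C - 5*I*√19 (l(C) = C - (-20 + 5*I*√19) = C + (20 - 5*I*√19) = 20 + C - 5*I*√19)
(g + l(4))² = (15 + (20 + 4 - 5*I*√19))² = (15 + (24 - 5*I*√19))² = (39 - 5*I*√19)²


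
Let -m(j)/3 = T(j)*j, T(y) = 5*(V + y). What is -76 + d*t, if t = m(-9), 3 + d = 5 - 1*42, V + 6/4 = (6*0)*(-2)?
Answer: 56624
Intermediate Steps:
V = -3/2 (V = -3/2 + (6*0)*(-2) = -3/2 + 0*(-2) = -3/2 + 0 = -3/2 ≈ -1.5000)
d = -40 (d = -3 + (5 - 1*42) = -3 + (5 - 42) = -3 - 37 = -40)
T(y) = -15/2 + 5*y (T(y) = 5*(-3/2 + y) = -15/2 + 5*y)
m(j) = -3*j*(-15/2 + 5*j) (m(j) = -3*(-15/2 + 5*j)*j = -3*j*(-15/2 + 5*j))
t = -2835/2 (t = (15/2)*(-9)*(3 - 2*(-9)) = (15/2)*(-9)*(3 + 18) = (15/2)*(-9)*21 = -2835/2 ≈ -1417.5)
-76 + d*t = -76 - 40*(-2835/2) = -76 + 56700 = 56624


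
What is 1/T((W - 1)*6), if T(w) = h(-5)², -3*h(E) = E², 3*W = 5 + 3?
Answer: 9/625 ≈ 0.014400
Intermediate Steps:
W = 8/3 (W = (5 + 3)/3 = (⅓)*8 = 8/3 ≈ 2.6667)
h(E) = -E²/3
T(w) = 625/9 (T(w) = (-⅓*(-5)²)² = (-⅓*25)² = (-25/3)² = 625/9)
1/T((W - 1)*6) = 1/(625/9) = 9/625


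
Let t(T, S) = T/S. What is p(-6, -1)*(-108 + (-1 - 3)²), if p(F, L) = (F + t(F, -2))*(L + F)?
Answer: -1932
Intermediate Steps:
p(F, L) = F*(F + L)/2 (p(F, L) = (F + F/(-2))*(L + F) = (F + F*(-½))*(F + L) = (F - F/2)*(F + L) = (F/2)*(F + L) = F*(F + L)/2)
p(-6, -1)*(-108 + (-1 - 3)²) = ((½)*(-6)*(-6 - 1))*(-108 + (-1 - 3)²) = ((½)*(-6)*(-7))*(-108 + (-4)²) = 21*(-108 + 16) = 21*(-92) = -1932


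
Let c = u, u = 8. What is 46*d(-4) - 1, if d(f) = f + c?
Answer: 183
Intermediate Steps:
c = 8
d(f) = 8 + f (d(f) = f + 8 = 8 + f)
46*d(-4) - 1 = 46*(8 - 4) - 1 = 46*4 - 1 = 184 - 1 = 183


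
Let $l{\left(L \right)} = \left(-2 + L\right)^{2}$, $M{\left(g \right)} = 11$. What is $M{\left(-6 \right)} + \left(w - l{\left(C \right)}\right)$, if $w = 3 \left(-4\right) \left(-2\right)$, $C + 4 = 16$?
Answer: $-65$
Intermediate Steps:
$C = 12$ ($C = -4 + 16 = 12$)
$w = 24$ ($w = \left(-12\right) \left(-2\right) = 24$)
$M{\left(-6 \right)} + \left(w - l{\left(C \right)}\right) = 11 + \left(24 - \left(-2 + 12\right)^{2}\right) = 11 + \left(24 - 10^{2}\right) = 11 + \left(24 - 100\right) = 11 - 76 = -65$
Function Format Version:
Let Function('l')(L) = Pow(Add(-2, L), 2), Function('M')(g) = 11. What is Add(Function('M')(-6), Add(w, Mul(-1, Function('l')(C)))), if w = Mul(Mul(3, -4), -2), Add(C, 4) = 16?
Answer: -65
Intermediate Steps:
C = 12 (C = Add(-4, 16) = 12)
w = 24 (w = Mul(-12, -2) = 24)
Add(Function('M')(-6), Add(w, Mul(-1, Function('l')(C)))) = Add(11, Add(24, Mul(-1, Pow(Add(-2, 12), 2)))) = Add(11, Add(24, Mul(-1, Pow(10, 2)))) = Add(11, Add(24, Mul(-1, 100))) = Add(11, Add(24, -100)) = Add(11, -76) = -65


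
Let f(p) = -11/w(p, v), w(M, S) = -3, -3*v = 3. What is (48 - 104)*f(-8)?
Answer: -616/3 ≈ -205.33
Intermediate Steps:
v = -1 (v = -⅓*3 = -1)
f(p) = 11/3 (f(p) = -11/(-3) = -11*(-⅓) = 11/3)
(48 - 104)*f(-8) = (48 - 104)*(11/3) = -56*11/3 = -616/3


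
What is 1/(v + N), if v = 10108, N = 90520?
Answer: 1/100628 ≈ 9.9376e-6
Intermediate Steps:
1/(v + N) = 1/(10108 + 90520) = 1/100628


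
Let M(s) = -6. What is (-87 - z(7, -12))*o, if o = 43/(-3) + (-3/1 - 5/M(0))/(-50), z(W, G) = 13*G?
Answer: -98601/100 ≈ -986.01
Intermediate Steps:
o = -1429/100 (o = 43/(-3) + (-3/1 - 5/(-6))/(-50) = 43*(-⅓) + (-3*1 - 5*(-⅙))*(-1/50) = -43/3 + (-3 + ⅚)*(-1/50) = -43/3 - 13/6*(-1/50) = -43/3 + 13/300 = -1429/100 ≈ -14.290)
(-87 - z(7, -12))*o = (-87 - 13*(-12))*(-1429/100) = (-87 - 1*(-156))*(-1429/100) = (-87 + 156)*(-1429/100) = 69*(-1429/100) = -98601/100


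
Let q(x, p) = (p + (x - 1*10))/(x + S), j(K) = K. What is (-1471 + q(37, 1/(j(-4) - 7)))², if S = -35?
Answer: 257057089/121 ≈ 2.1244e+6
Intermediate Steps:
q(x, p) = (-10 + p + x)/(-35 + x) (q(x, p) = (p + (x - 1*10))/(x - 35) = (p + (x - 10))/(-35 + x) = (p + (-10 + x))/(-35 + x) = (-10 + p + x)/(-35 + x))
(-1471 + q(37, 1/(j(-4) - 7)))² = (-1471 + (-10 + 1/(-4 - 7) + 37)/(-35 + 37))² = (-1471 + (-10 + 1/(-11) + 37)/2)² = (-1471 + (-10 - 1/11 + 37)/2)² = (-1471 + (½)*(296/11))² = (-1471 + 148/11)² = (-16033/11)² = 257057089/121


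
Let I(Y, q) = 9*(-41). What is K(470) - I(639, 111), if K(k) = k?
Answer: 839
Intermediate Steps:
I(Y, q) = -369
K(470) - I(639, 111) = 470 - 1*(-369) = 470 + 369 = 839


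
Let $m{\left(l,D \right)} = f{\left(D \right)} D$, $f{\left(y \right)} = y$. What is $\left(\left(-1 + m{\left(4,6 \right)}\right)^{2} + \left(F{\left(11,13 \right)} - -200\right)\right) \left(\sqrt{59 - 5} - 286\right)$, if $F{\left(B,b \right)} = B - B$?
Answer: $-407550 + 4275 \sqrt{6} \approx -3.9708 \cdot 10^{5}$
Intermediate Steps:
$F{\left(B,b \right)} = 0$
$m{\left(l,D \right)} = D^{2}$ ($m{\left(l,D \right)} = D D = D^{2}$)
$\left(\left(-1 + m{\left(4,6 \right)}\right)^{2} + \left(F{\left(11,13 \right)} - -200\right)\right) \left(\sqrt{59 - 5} - 286\right) = \left(\left(-1 + 6^{2}\right)^{2} + \left(0 - -200\right)\right) \left(\sqrt{59 - 5} - 286\right) = \left(\left(-1 + 36\right)^{2} + \left(0 + 200\right)\right) \left(\sqrt{54} - 286\right) = \left(35^{2} + 200\right) \left(3 \sqrt{6} - 286\right) = \left(1225 + 200\right) \left(-286 + 3 \sqrt{6}\right) = 1425 \left(-286 + 3 \sqrt{6}\right) = -407550 + 4275 \sqrt{6}$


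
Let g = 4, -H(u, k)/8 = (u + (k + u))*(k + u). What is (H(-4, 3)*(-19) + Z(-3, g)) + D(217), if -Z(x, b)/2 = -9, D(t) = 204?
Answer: 982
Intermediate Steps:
H(u, k) = -8*(k + u)*(k + 2*u) (H(u, k) = -8*(u + (k + u))*(k + u) = -8*(k + 2*u)*(k + u) = -8*(k + u)*(k + 2*u))
Z(x, b) = 18 (Z(x, b) = -2*(-9) = 18)
(H(-4, 3)*(-19) + Z(-3, g)) + D(217) = ((-16*(-4)² - 8*3² - 24*3*(-4))*(-19) + 18) + 204 = ((-16*16 - 8*9 + 288)*(-19) + 18) + 204 = ((-256 - 72 + 288)*(-19) + 18) + 204 = (-40*(-19) + 18) + 204 = (760 + 18) + 204 = 778 + 204 = 982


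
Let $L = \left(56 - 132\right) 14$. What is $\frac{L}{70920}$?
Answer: $- \frac{133}{8865} \approx -0.015003$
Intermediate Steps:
$L = -1064$ ($L = \left(-76\right) 14 = -1064$)
$\frac{L}{70920} = - \frac{1064}{70920} = \left(-1064\right) \frac{1}{70920} = - \frac{133}{8865}$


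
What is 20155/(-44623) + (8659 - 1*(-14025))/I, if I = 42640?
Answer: 38204733/475681180 ≈ 0.080316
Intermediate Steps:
20155/(-44623) + (8659 - 1*(-14025))/I = 20155/(-44623) + (8659 - 1*(-14025))/42640 = 20155*(-1/44623) + (8659 + 14025)*(1/42640) = -20155/44623 + 22684*(1/42640) = -20155/44623 + 5671/10660 = 38204733/475681180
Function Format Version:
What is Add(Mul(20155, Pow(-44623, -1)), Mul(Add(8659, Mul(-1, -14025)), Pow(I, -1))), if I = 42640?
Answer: Rational(38204733, 475681180) ≈ 0.080316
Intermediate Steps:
Add(Mul(20155, Pow(-44623, -1)), Mul(Add(8659, Mul(-1, -14025)), Pow(I, -1))) = Add(Mul(20155, Pow(-44623, -1)), Mul(Add(8659, Mul(-1, -14025)), Pow(42640, -1))) = Add(Mul(20155, Rational(-1, 44623)), Mul(Add(8659, 14025), Rational(1, 42640))) = Add(Rational(-20155, 44623), Mul(22684, Rational(1, 42640))) = Add(Rational(-20155, 44623), Rational(5671, 10660)) = Rational(38204733, 475681180)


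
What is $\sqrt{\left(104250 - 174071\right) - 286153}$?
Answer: $i \sqrt{355974} \approx 596.64 i$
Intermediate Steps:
$\sqrt{\left(104250 - 174071\right) - 286153} = \sqrt{-69821 - 286153} = \sqrt{-355974} = i \sqrt{355974}$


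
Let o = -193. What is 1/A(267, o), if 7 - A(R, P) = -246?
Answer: 1/253 ≈ 0.0039526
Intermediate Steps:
A(R, P) = 253 (A(R, P) = 7 - 1*(-246) = 7 + 246 = 253)
1/A(267, o) = 1/253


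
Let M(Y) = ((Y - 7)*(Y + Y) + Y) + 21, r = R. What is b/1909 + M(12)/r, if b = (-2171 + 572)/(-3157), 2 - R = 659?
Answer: -2496034/10730489 ≈ -0.23261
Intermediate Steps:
R = -657 (R = 2 - 1*659 = 2 - 659 = -657)
r = -657
M(Y) = 21 + Y + 2*Y*(-7 + Y) (M(Y) = ((-7 + Y)*(2*Y) + Y) + 21 = (2*Y*(-7 + Y) + Y) + 21 = (Y + 2*Y*(-7 + Y)) + 21 = 21 + Y + 2*Y*(-7 + Y))
b = 39/77 (b = -1599*(-1/3157) = 39/77 ≈ 0.50649)
b/1909 + M(12)/r = (39/77)/1909 + (21 - 13*12 + 2*12²)/(-657) = (39/77)*(1/1909) + (21 - 156 + 2*144)*(-1/657) = 39/146993 + (21 - 156 + 288)*(-1/657) = 39/146993 + 153*(-1/657) = 39/146993 - 17/73 = -2496034/10730489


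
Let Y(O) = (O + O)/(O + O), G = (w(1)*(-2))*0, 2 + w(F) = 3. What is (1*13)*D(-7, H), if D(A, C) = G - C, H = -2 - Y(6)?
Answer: 39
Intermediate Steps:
w(F) = 1 (w(F) = -2 + 3 = 1)
G = 0 (G = (1*(-2))*0 = -2*0 = 0)
Y(O) = 1 (Y(O) = (2*O)/((2*O)) = (2*O)*(1/(2*O)) = 1)
H = -3 (H = -2 - 1*1 = -2 - 1 = -3)
D(A, C) = -C (D(A, C) = 0 - C = -C)
(1*13)*D(-7, H) = (1*13)*(-1*(-3)) = 13*3 = 39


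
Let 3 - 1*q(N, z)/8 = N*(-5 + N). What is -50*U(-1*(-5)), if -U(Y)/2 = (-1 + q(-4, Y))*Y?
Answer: -132500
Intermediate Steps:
q(N, z) = 24 - 8*N*(-5 + N)
U(Y) = 530*Y (U(Y) = -2*(-1 + (24 - 8*(-4)² + 40*(-4)))*Y = -2*(-1 + (24 - 8*16 - 160))*Y = -2*(-1 + (24 - 128 - 160))*Y = -2*(-1 - 264)*Y = -(-530)*Y = 530*Y)
-50*U(-1*(-5)) = -26500*(-1*(-5)) = -26500*5 = -50*2650 = -132500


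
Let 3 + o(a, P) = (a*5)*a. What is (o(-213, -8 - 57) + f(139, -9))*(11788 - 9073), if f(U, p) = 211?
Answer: 616448895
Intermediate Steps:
o(a, P) = -3 + 5*a² (o(a, P) = -3 + (a*5)*a = -3 + (5*a)*a = -3 + 5*a²)
(o(-213, -8 - 57) + f(139, -9))*(11788 - 9073) = ((-3 + 5*(-213)²) + 211)*(11788 - 9073) = ((-3 + 5*45369) + 211)*2715 = ((-3 + 226845) + 211)*2715 = (226842 + 211)*2715 = 227053*2715 = 616448895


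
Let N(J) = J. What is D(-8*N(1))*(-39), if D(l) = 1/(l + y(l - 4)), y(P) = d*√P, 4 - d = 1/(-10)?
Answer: 600/511 + 615*I*√3/511 ≈ 1.1742 + 2.0846*I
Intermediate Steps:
d = 41/10 (d = 4 - 1/(-10) = 4 - 1*(-⅒) = 4 + ⅒ = 41/10 ≈ 4.1000)
y(P) = 41*√P/10
D(l) = 1/(l + 41*√(-4 + l)/10) (D(l) = 1/(l + 41*√(l - 4)/10) = 1/(l + 41*√(-4 + l)/10))
D(-8*N(1))*(-39) = (10/(10*(-8*1) + 41*√(-4 - 8*1)))*(-39) = (10/(10*(-8) + 41*√(-4 - 8)))*(-39) = (10/(-80 + 41*√(-12)))*(-39) = (10/(-80 + 41*(2*I*√3)))*(-39) = (10/(-80 + 82*I*√3))*(-39) = -390/(-80 + 82*I*√3)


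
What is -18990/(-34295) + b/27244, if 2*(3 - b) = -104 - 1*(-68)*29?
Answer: 1981367/3813604 ≈ 0.51955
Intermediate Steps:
b = -931 (b = 3 - (-104 - 1*(-68)*29)/2 = 3 - (-104 + 68*29)/2 = 3 - (-104 + 1972)/2 = 3 - 1/2*1868 = 3 - 934 = -931)
-18990/(-34295) + b/27244 = -18990/(-34295) - 931/27244 = -18990*(-1/34295) - 931*1/27244 = 3798/6859 - 19/556 = 1981367/3813604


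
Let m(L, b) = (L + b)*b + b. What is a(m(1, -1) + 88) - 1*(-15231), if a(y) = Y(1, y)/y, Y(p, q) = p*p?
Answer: 1325098/87 ≈ 15231.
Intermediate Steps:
m(L, b) = b + b*(L + b) (m(L, b) = b*(L + b) + b = b + b*(L + b))
Y(p, q) = p**2
a(y) = 1/y (a(y) = 1**2/y = 1/y)
a(m(1, -1) + 88) - 1*(-15231) = 1/(-(1 + 1 - 1) + 88) - 1*(-15231) = 1/(-1*1 + 88) + 15231 = 1/(-1 + 88) + 15231 = 1/87 + 15231 = 1325098/87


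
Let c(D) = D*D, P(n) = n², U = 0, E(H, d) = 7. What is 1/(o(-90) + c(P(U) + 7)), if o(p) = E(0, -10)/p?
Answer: 90/4403 ≈ 0.020441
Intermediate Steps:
o(p) = 7/p
c(D) = D²
1/(o(-90) + c(P(U) + 7)) = 1/(7/(-90) + (0² + 7)²) = 1/(7*(-1/90) + (0 + 7)²) = 1/(-7/90 + 7²) = 1/(-7/90 + 49) = 1/(4403/90) = 90/4403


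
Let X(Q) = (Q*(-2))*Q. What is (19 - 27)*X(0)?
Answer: 0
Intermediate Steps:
X(Q) = -2*Q² (X(Q) = (-2*Q)*Q = -2*Q²)
(19 - 27)*X(0) = (19 - 27)*(-2*0²) = -(-16)*0 = -8*0 = 0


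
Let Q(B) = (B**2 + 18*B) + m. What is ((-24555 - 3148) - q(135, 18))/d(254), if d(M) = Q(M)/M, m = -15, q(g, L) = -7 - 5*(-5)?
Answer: -7041134/69073 ≈ -101.94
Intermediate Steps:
q(g, L) = 18 (q(g, L) = -7 + 25 = 18)
Q(B) = -15 + B**2 + 18*B (Q(B) = (B**2 + 18*B) - 15 = -15 + B**2 + 18*B)
d(M) = (-15 + M**2 + 18*M)/M
((-24555 - 3148) - q(135, 18))/d(254) = ((-24555 - 3148) - 1*18)/(18 + 254 - 15/254) = (-27703 - 18)/(18 + 254 - 15*1/254) = -27721/(18 + 254 - 15/254) = -27721/69073/254 = -27721*254/69073 = -7041134/69073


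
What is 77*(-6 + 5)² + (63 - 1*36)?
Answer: 104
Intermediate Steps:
77*(-6 + 5)² + (63 - 1*36) = 77*(-1)² + (63 - 36) = 77*1 + 27 = 77 + 27 = 104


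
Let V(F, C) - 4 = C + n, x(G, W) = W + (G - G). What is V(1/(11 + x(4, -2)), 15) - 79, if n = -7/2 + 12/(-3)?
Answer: -135/2 ≈ -67.500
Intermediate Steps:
x(G, W) = W (x(G, W) = W + 0 = W)
n = -15/2 (n = -7*½ + 12*(-⅓) = -7/2 - 4 = -15/2 ≈ -7.5000)
V(F, C) = -7/2 + C (V(F, C) = 4 + (C - 15/2) = 4 + (-15/2 + C) = -7/2 + C)
V(1/(11 + x(4, -2)), 15) - 79 = (-7/2 + 15) - 79 = 23/2 - 79 = -135/2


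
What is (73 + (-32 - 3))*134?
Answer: 5092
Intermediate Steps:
(73 + (-32 - 3))*134 = (73 - 35)*134 = 38*134 = 5092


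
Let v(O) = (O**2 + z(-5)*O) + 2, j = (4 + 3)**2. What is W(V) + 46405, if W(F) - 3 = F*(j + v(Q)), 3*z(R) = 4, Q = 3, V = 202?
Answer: 59336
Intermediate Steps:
j = 49 (j = 7**2 = 49)
z(R) = 4/3 (z(R) = (1/3)*4 = 4/3)
v(O) = 2 + O**2 + 4*O/3 (v(O) = (O**2 + 4*O/3) + 2 = 2 + O**2 + 4*O/3)
W(F) = 3 + 64*F (W(F) = 3 + F*(49 + (2 + 3**2 + (4/3)*3)) = 3 + F*(49 + (2 + 9 + 4)) = 3 + F*(49 + 15) = 3 + F*64 = 3 + 64*F)
W(V) + 46405 = (3 + 64*202) + 46405 = (3 + 12928) + 46405 = 12931 + 46405 = 59336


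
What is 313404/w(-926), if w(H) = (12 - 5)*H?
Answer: -22386/463 ≈ -48.350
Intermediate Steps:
w(H) = 7*H
313404/w(-926) = 313404/((7*(-926))) = 313404/(-6482) = 313404*(-1/6482) = -22386/463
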